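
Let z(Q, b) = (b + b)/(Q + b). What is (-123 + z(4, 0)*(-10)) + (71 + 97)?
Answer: 45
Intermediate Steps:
z(Q, b) = 2*b/(Q + b) (z(Q, b) = (2*b)/(Q + b) = 2*b/(Q + b))
(-123 + z(4, 0)*(-10)) + (71 + 97) = (-123 + (2*0/(4 + 0))*(-10)) + (71 + 97) = (-123 + (2*0/4)*(-10)) + 168 = (-123 + (2*0*(1/4))*(-10)) + 168 = (-123 + 0*(-10)) + 168 = (-123 + 0) + 168 = -123 + 168 = 45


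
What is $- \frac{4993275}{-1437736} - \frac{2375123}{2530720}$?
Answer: $\frac{1152722633309}{454813406240} \approx 2.5345$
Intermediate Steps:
$- \frac{4993275}{-1437736} - \frac{2375123}{2530720} = \left(-4993275\right) \left(- \frac{1}{1437736}\right) - \frac{2375123}{2530720} = \frac{4993275}{1437736} - \frac{2375123}{2530720} = \frac{1152722633309}{454813406240}$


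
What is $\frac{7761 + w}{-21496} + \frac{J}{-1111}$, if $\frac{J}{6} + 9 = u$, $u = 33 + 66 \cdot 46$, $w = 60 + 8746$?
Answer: $- \frac{413072497}{23882056} \approx -17.296$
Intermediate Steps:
$w = 8806$
$u = 3069$ ($u = 33 + 3036 = 3069$)
$J = 18360$ ($J = -54 + 6 \cdot 3069 = -54 + 18414 = 18360$)
$\frac{7761 + w}{-21496} + \frac{J}{-1111} = \frac{7761 + 8806}{-21496} + \frac{18360}{-1111} = 16567 \left(- \frac{1}{21496}\right) + 18360 \left(- \frac{1}{1111}\right) = - \frac{16567}{21496} - \frac{18360}{1111} = - \frac{413072497}{23882056}$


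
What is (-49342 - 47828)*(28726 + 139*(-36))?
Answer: -2305066740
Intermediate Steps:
(-49342 - 47828)*(28726 + 139*(-36)) = -97170*(28726 - 5004) = -97170*23722 = -2305066740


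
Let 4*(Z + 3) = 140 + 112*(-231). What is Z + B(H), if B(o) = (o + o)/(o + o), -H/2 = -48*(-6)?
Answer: -6435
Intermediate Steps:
H = -576 (H = -(-96)*(-6) = -2*288 = -576)
B(o) = 1 (B(o) = (2*o)/((2*o)) = (2*o)*(1/(2*o)) = 1)
Z = -6436 (Z = -3 + (140 + 112*(-231))/4 = -3 + (140 - 25872)/4 = -3 + (¼)*(-25732) = -3 - 6433 = -6436)
Z + B(H) = -6436 + 1 = -6435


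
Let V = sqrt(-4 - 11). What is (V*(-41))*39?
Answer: -1599*I*sqrt(15) ≈ -6192.9*I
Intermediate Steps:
V = I*sqrt(15) (V = sqrt(-15) = I*sqrt(15) ≈ 3.873*I)
(V*(-41))*39 = ((I*sqrt(15))*(-41))*39 = -41*I*sqrt(15)*39 = -1599*I*sqrt(15)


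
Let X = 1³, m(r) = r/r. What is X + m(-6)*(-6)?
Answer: -5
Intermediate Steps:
m(r) = 1
X = 1
X + m(-6)*(-6) = 1 + 1*(-6) = 1 - 6 = -5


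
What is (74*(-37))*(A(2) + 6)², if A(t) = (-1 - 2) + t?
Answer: -68450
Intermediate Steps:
A(t) = -3 + t
(74*(-37))*(A(2) + 6)² = (74*(-37))*((-3 + 2) + 6)² = -2738*(-1 + 6)² = -2738*5² = -2738*25 = -68450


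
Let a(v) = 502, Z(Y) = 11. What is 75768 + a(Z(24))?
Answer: 76270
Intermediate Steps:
75768 + a(Z(24)) = 75768 + 502 = 76270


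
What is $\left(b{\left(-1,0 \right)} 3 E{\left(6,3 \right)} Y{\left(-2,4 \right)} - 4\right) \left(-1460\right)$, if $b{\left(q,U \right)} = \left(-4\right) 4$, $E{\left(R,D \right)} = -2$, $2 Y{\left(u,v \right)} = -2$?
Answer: $146000$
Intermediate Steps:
$Y{\left(u,v \right)} = -1$ ($Y{\left(u,v \right)} = \frac{1}{2} \left(-2\right) = -1$)
$b{\left(q,U \right)} = -16$
$\left(b{\left(-1,0 \right)} 3 E{\left(6,3 \right)} Y{\left(-2,4 \right)} - 4\right) \left(-1460\right) = \left(- 16 \cdot 3 \left(-2\right) \left(-1\right) - 4\right) \left(-1460\right) = \left(- 16 \left(\left(-6\right) \left(-1\right)\right) - 4\right) \left(-1460\right) = \left(\left(-16\right) 6 - 4\right) \left(-1460\right) = \left(-96 - 4\right) \left(-1460\right) = \left(-100\right) \left(-1460\right) = 146000$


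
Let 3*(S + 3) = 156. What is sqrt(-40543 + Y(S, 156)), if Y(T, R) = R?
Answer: I*sqrt(40387) ≈ 200.97*I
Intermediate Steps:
S = 49 (S = -3 + (1/3)*156 = -3 + 52 = 49)
sqrt(-40543 + Y(S, 156)) = sqrt(-40543 + 156) = sqrt(-40387) = I*sqrt(40387)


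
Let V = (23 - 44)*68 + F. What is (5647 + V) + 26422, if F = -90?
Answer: 30551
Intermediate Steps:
V = -1518 (V = (23 - 44)*68 - 90 = -21*68 - 90 = -1428 - 90 = -1518)
(5647 + V) + 26422 = (5647 - 1518) + 26422 = 4129 + 26422 = 30551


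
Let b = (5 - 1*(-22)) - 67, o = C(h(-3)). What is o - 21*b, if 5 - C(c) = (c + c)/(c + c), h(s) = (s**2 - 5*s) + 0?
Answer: 844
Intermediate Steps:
h(s) = s**2 - 5*s
C(c) = 4 (C(c) = 5 - (c + c)/(c + c) = 5 - 2*c/(2*c) = 5 - 2*c*1/(2*c) = 5 - 1*1 = 5 - 1 = 4)
o = 4
b = -40 (b = (5 + 22) - 67 = 27 - 67 = -40)
o - 21*b = 4 - 21*(-40) = 4 + 840 = 844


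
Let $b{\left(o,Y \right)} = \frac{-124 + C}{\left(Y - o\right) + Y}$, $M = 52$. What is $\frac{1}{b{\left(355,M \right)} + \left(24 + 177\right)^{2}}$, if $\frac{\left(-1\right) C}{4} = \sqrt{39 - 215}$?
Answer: $\frac{2545334525}{102835317603441} - \frac{4016 i \sqrt{11}}{102835317603441} \approx 2.4752 \cdot 10^{-5} - 1.2952 \cdot 10^{-10} i$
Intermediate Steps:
$C = - 16 i \sqrt{11}$ ($C = - 4 \sqrt{39 - 215} = - 4 \sqrt{-176} = - 4 \cdot 4 i \sqrt{11} = - 16 i \sqrt{11} \approx - 53.066 i$)
$b{\left(o,Y \right)} = \frac{-124 - 16 i \sqrt{11}}{- o + 2 Y}$ ($b{\left(o,Y \right)} = \frac{-124 - 16 i \sqrt{11}}{\left(Y - o\right) + Y} = \frac{-124 - 16 i \sqrt{11}}{- o + 2 Y}$)
$\frac{1}{b{\left(355,M \right)} + \left(24 + 177\right)^{2}} = \frac{1}{\frac{4 \left(31 + 4 i \sqrt{11}\right)}{355 - 104} + \left(24 + 177\right)^{2}} = \frac{1}{\frac{4 \left(31 + 4 i \sqrt{11}\right)}{355 - 104} + 201^{2}} = \frac{1}{\frac{4 \left(31 + 4 i \sqrt{11}\right)}{251} + 40401} = \frac{1}{4 \cdot \frac{1}{251} \left(31 + 4 i \sqrt{11}\right) + 40401} = \frac{1}{\left(\frac{124}{251} + \frac{16 i \sqrt{11}}{251}\right) + 40401} = \frac{1}{\frac{10140775}{251} + \frac{16 i \sqrt{11}}{251}}$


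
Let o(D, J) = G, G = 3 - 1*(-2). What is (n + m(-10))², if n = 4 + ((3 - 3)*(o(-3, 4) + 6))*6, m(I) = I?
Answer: 36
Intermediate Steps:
G = 5 (G = 3 + 2 = 5)
o(D, J) = 5
n = 4 (n = 4 + ((3 - 3)*(5 + 6))*6 = 4 + (0*11)*6 = 4 + 0*6 = 4 + 0 = 4)
(n + m(-10))² = (4 - 10)² = (-6)² = 36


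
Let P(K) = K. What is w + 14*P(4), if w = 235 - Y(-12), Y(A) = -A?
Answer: 279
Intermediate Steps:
w = 223 (w = 235 - (-1)*(-12) = 235 - 1*12 = 235 - 12 = 223)
w + 14*P(4) = 223 + 14*4 = 223 + 56 = 279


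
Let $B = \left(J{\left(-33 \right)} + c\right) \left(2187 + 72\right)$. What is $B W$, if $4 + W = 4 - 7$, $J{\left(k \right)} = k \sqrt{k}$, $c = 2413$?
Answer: $-38156769 + 521829 i \sqrt{33} \approx -3.8157 \cdot 10^{7} + 2.9977 \cdot 10^{6} i$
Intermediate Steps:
$J{\left(k \right)} = k^{\frac{3}{2}}$
$W = -7$ ($W = -4 + \left(4 - 7\right) = -4 - 3 = -7$)
$B = 5450967 - 74547 i \sqrt{33}$ ($B = \left(\left(-33\right)^{\frac{3}{2}} + 2413\right) \left(2187 + 72\right) = \left(- 33 i \sqrt{33} + 2413\right) 2259 = \left(2413 - 33 i \sqrt{33}\right) 2259 = 5450967 - 74547 i \sqrt{33} \approx 5.451 \cdot 10^{6} - 4.2824 \cdot 10^{5} i$)
$B W = \left(5450967 - 74547 i \sqrt{33}\right) \left(-7\right) = -38156769 + 521829 i \sqrt{33}$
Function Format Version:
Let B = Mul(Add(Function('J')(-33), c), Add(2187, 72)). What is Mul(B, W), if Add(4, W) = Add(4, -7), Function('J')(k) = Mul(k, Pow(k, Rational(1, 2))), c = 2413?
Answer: Add(-38156769, Mul(521829, I, Pow(33, Rational(1, 2)))) ≈ Add(-3.8157e+7, Mul(2.9977e+6, I))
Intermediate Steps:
Function('J')(k) = Pow(k, Rational(3, 2))
W = -7 (W = Add(-4, Add(4, -7)) = Add(-4, -3) = -7)
B = Add(5450967, Mul(-74547, I, Pow(33, Rational(1, 2)))) (B = Mul(Add(Pow(-33, Rational(3, 2)), 2413), Add(2187, 72)) = Mul(Add(Mul(-33, I, Pow(33, Rational(1, 2))), 2413), 2259) = Mul(Add(2413, Mul(-33, I, Pow(33, Rational(1, 2)))), 2259) = Add(5450967, Mul(-74547, I, Pow(33, Rational(1, 2)))) ≈ Add(5.4510e+6, Mul(-4.2824e+5, I)))
Mul(B, W) = Mul(Add(5450967, Mul(-74547, I, Pow(33, Rational(1, 2)))), -7) = Add(-38156769, Mul(521829, I, Pow(33, Rational(1, 2))))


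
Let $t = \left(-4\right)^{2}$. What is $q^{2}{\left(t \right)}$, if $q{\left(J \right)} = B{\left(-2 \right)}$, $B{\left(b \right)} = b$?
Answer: $4$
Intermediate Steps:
$t = 16$
$q{\left(J \right)} = -2$
$q^{2}{\left(t \right)} = \left(-2\right)^{2} = 4$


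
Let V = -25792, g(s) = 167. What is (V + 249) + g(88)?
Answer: -25376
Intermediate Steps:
(V + 249) + g(88) = (-25792 + 249) + 167 = -25543 + 167 = -25376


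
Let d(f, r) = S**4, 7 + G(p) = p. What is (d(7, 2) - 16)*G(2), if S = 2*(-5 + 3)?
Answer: -1200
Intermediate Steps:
G(p) = -7 + p
S = -4 (S = 2*(-2) = -4)
d(f, r) = 256 (d(f, r) = (-4)**4 = 256)
(d(7, 2) - 16)*G(2) = (256 - 16)*(-7 + 2) = 240*(-5) = -1200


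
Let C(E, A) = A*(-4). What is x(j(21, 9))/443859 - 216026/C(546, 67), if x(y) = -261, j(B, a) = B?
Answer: 15980835731/19825702 ≈ 806.07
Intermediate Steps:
C(E, A) = -4*A
x(j(21, 9))/443859 - 216026/C(546, 67) = -261/443859 - 216026/((-4*67)) = -261*1/443859 - 216026/(-268) = -87/147953 - 216026*(-1/268) = -87/147953 + 108013/134 = 15980835731/19825702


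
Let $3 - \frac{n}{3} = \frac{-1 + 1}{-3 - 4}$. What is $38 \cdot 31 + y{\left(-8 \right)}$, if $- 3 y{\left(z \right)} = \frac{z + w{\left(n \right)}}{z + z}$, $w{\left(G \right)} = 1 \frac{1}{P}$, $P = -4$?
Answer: $\frac{75381}{64} \approx 1177.8$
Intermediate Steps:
$n = 9$ ($n = 9 - 3 \frac{-1 + 1}{-3 - 4} = 9 - 3 \frac{0}{-7} = 9 - 3 \cdot 0 \left(- \frac{1}{7}\right) = 9 - 0 = 9 + 0 = 9$)
$w{\left(G \right)} = - \frac{1}{4}$ ($w{\left(G \right)} = 1 \frac{1}{-4} = 1 \left(- \frac{1}{4}\right) = - \frac{1}{4}$)
$y{\left(z \right)} = - \frac{- \frac{1}{4} + z}{6 z}$ ($y{\left(z \right)} = - \frac{\left(z - \frac{1}{4}\right) \frac{1}{z + z}}{3} = - \frac{\left(- \frac{1}{4} + z\right) \frac{1}{2 z}}{3} = - \frac{\frac{1}{2} \frac{1}{z} \left(- \frac{1}{4} + z\right)}{3} = - \frac{- \frac{1}{4} + z}{6 z}$)
$38 \cdot 31 + y{\left(-8 \right)} = 38 \cdot 31 + \frac{1 - -32}{24 \left(-8\right)} = 1178 + \frac{1}{24} \left(- \frac{1}{8}\right) \left(1 + 32\right) = 1178 + \frac{1}{24} \left(- \frac{1}{8}\right) 33 = 1178 - \frac{11}{64} = \frac{75381}{64}$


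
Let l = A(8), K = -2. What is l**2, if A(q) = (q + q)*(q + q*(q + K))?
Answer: 802816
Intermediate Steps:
A(q) = 2*q*(q + q*(-2 + q)) (A(q) = (q + q)*(q + q*(q - 2)) = (2*q)*(q + q*(-2 + q)) = 2*q*(q + q*(-2 + q)))
l = 896 (l = 2*8**2*(-1 + 8) = 2*64*7 = 896)
l**2 = 896**2 = 802816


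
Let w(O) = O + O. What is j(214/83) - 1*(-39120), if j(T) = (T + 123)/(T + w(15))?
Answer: 105790903/2704 ≈ 39124.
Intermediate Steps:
w(O) = 2*O
j(T) = (123 + T)/(30 + T) (j(T) = (T + 123)/(T + 2*15) = (123 + T)/(T + 30) = (123 + T)/(30 + T))
j(214/83) - 1*(-39120) = (123 + 214/83)/(30 + 214/83) - 1*(-39120) = (123 + 214*(1/83))/(30 + 214*(1/83)) + 39120 = (123 + 214/83)/(30 + 214/83) + 39120 = (10423/83)/(2704/83) + 39120 = (83/2704)*(10423/83) + 39120 = 10423/2704 + 39120 = 105790903/2704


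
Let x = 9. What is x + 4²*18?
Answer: 297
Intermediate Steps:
x + 4²*18 = 9 + 4²*18 = 9 + 16*18 = 9 + 288 = 297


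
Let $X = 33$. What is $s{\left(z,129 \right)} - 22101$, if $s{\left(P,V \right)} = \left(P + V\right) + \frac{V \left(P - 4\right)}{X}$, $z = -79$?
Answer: $- \frac{246130}{11} \approx -22375.0$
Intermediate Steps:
$s{\left(P,V \right)} = P + V + \frac{V \left(-4 + P\right)}{33}$ ($s{\left(P,V \right)} = \left(P + V\right) + \frac{V \left(P - 4\right)}{33} = \left(P + V\right) + V \left(-4 + P\right) \frac{1}{33} = \left(P + V\right) + \frac{V \left(-4 + P\right)}{33} = P + V + \frac{V \left(-4 + P\right)}{33}$)
$s{\left(z,129 \right)} - 22101 = \left(-79 + \frac{29}{33} \cdot 129 + \frac{1}{33} \left(-79\right) 129\right) - 22101 = \left(-79 + \frac{1247}{11} - \frac{3397}{11}\right) - 22101 = - \frac{3019}{11} - 22101 = - \frac{246130}{11}$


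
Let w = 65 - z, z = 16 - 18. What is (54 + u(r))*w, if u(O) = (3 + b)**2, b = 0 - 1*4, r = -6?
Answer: 3685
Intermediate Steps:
b = -4 (b = 0 - 4 = -4)
z = -2
u(O) = 1 (u(O) = (3 - 4)**2 = (-1)**2 = 1)
w = 67 (w = 65 - 1*(-2) = 65 + 2 = 67)
(54 + u(r))*w = (54 + 1)*67 = 55*67 = 3685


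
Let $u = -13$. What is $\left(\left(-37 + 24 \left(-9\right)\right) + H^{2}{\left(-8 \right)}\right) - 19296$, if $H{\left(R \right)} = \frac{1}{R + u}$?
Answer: $- \frac{8621108}{441} \approx -19549.0$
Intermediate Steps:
$H{\left(R \right)} = \frac{1}{-13 + R}$ ($H{\left(R \right)} = \frac{1}{R - 13} = \frac{1}{-13 + R}$)
$\left(\left(-37 + 24 \left(-9\right)\right) + H^{2}{\left(-8 \right)}\right) - 19296 = \left(\left(-37 + 24 \left(-9\right)\right) + \left(\frac{1}{-13 - 8}\right)^{2}\right) - 19296 = \left(\left(-37 - 216\right) + \left(\frac{1}{-21}\right)^{2}\right) - 19296 = \left(-253 + \left(- \frac{1}{21}\right)^{2}\right) - 19296 = \left(-253 + \frac{1}{441}\right) - 19296 = - \frac{111572}{441} - 19296 = - \frac{8621108}{441}$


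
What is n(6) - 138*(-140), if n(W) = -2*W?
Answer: 19308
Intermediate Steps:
n(6) - 138*(-140) = -2*6 - 138*(-140) = -12 + 19320 = 19308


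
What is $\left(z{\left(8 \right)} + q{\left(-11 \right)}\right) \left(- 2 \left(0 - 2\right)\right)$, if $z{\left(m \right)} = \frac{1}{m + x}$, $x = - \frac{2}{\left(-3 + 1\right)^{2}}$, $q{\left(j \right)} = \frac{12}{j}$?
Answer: $- \frac{632}{165} \approx -3.8303$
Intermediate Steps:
$x = - \frac{1}{2}$ ($x = - \frac{2}{\left(-2\right)^{2}} = - \frac{2}{4} = \left(-2\right) \frac{1}{4} = - \frac{1}{2} \approx -0.5$)
$z{\left(m \right)} = \frac{1}{- \frac{1}{2} + m}$ ($z{\left(m \right)} = \frac{1}{m - \frac{1}{2}} = \frac{1}{- \frac{1}{2} + m}$)
$\left(z{\left(8 \right)} + q{\left(-11 \right)}\right) \left(- 2 \left(0 - 2\right)\right) = \left(\frac{2}{-1 + 2 \cdot 8} + \frac{12}{-11}\right) \left(- 2 \left(0 - 2\right)\right) = \left(\frac{2}{-1 + 16} + 12 \left(- \frac{1}{11}\right)\right) \left(\left(-2\right) \left(-2\right)\right) = \left(\frac{2}{15} - \frac{12}{11}\right) 4 = \left(- \frac{158}{165}\right) 4 = - \frac{632}{165}$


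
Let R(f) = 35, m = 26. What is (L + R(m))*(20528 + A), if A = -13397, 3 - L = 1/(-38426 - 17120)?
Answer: 15051751119/55546 ≈ 2.7098e+5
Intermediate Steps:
L = 166639/55546 (L = 3 - 1/(-38426 - 17120) = 3 - 1/(-55546) = 3 - 1*(-1/55546) = 3 + 1/55546 = 166639/55546 ≈ 3.0000)
(L + R(m))*(20528 + A) = (166639/55546 + 35)*(20528 - 13397) = (2110749/55546)*7131 = 15051751119/55546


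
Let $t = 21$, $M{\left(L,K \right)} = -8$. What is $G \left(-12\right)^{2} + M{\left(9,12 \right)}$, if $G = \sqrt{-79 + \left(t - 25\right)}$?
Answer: $-8 + 144 i \sqrt{83} \approx -8.0 + 1311.9 i$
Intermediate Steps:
$G = i \sqrt{83}$ ($G = \sqrt{-79 + \left(21 - 25\right)} = \sqrt{-79 - 4} = \sqrt{-83} = i \sqrt{83} \approx 9.1104 i$)
$G \left(-12\right)^{2} + M{\left(9,12 \right)} = i \sqrt{83} \left(-12\right)^{2} - 8 = i \sqrt{83} \cdot 144 - 8 = 144 i \sqrt{83} - 8 = -8 + 144 i \sqrt{83}$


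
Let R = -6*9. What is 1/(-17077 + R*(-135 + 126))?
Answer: -1/16591 ≈ -6.0274e-5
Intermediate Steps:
R = -54
1/(-17077 + R*(-135 + 126)) = 1/(-17077 - 54*(-135 + 126)) = 1/(-17077 - 54*(-9)) = 1/(-17077 + 486) = 1/(-16591) = -1/16591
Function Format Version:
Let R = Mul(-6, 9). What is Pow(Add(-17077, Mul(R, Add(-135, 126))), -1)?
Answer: Rational(-1, 16591) ≈ -6.0274e-5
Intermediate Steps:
R = -54
Pow(Add(-17077, Mul(R, Add(-135, 126))), -1) = Pow(Add(-17077, Mul(-54, Add(-135, 126))), -1) = Pow(Add(-17077, Mul(-54, -9)), -1) = Pow(Add(-17077, 486), -1) = Pow(-16591, -1) = Rational(-1, 16591)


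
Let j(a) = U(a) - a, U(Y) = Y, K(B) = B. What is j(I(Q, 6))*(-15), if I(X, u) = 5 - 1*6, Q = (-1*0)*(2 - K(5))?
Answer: 0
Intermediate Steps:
Q = 0 (Q = (-1*0)*(2 - 1*5) = 0*(2 - 5) = 0*(-3) = 0)
I(X, u) = -1 (I(X, u) = 5 - 6 = -1)
j(a) = 0 (j(a) = a - a = 0)
j(I(Q, 6))*(-15) = 0*(-15) = 0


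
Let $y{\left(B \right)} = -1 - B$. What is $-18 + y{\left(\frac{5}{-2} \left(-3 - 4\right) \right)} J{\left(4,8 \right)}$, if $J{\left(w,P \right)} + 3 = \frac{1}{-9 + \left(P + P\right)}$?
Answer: $\frac{244}{7} \approx 34.857$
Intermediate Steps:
$J{\left(w,P \right)} = -3 + \frac{1}{-9 + 2 P}$ ($J{\left(w,P \right)} = -3 + \frac{1}{-9 + \left(P + P\right)} = -3 + \frac{1}{-9 + 2 P}$)
$-18 + y{\left(\frac{5}{-2} \left(-3 - 4\right) \right)} J{\left(4,8 \right)} = -18 + \left(-1 - \frac{5}{-2} \left(-3 - 4\right)\right) \frac{2 \left(14 - 24\right)}{-9 + 2 \cdot 8} = -18 + \left(-1 - 5 \left(- \frac{1}{2}\right) \left(-7\right)\right) \frac{2 \left(14 - 24\right)}{-9 + 16} = -18 + \left(-1 - \left(- \frac{5}{2}\right) \left(-7\right)\right) 2 \cdot \frac{1}{7} \left(-10\right) = -18 + \left(-1 - \frac{35}{2}\right) 2 \cdot \frac{1}{7} \left(-10\right) = -18 + \left(-1 - \frac{35}{2}\right) \left(- \frac{20}{7}\right) = -18 - - \frac{370}{7} = -18 + \frac{370}{7} = \frac{244}{7}$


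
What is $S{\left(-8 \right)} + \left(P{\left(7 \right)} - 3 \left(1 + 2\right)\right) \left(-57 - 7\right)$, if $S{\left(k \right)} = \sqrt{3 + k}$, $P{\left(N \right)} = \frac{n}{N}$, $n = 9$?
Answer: $\frac{3456}{7} + i \sqrt{5} \approx 493.71 + 2.2361 i$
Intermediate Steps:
$P{\left(N \right)} = \frac{9}{N}$
$S{\left(-8 \right)} + \left(P{\left(7 \right)} - 3 \left(1 + 2\right)\right) \left(-57 - 7\right) = \sqrt{3 - 8} + \left(\frac{9}{7} - 3 \left(1 + 2\right)\right) \left(-57 - 7\right) = \sqrt{-5} + \left(9 \cdot \frac{1}{7} - 3 \cdot 3\right) \left(-57 - 7\right) = i \sqrt{5} + \left(\frac{9}{7} - 9\right) \left(-64\right) = i \sqrt{5} - - \frac{3456}{7} = i \sqrt{5} + \frac{3456}{7} = \frac{3456}{7} + i \sqrt{5}$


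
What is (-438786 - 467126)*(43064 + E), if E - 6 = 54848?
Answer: -88705091216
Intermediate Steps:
E = 54854 (E = 6 + 54848 = 54854)
(-438786 - 467126)*(43064 + E) = (-438786 - 467126)*(43064 + 54854) = -905912*97918 = -88705091216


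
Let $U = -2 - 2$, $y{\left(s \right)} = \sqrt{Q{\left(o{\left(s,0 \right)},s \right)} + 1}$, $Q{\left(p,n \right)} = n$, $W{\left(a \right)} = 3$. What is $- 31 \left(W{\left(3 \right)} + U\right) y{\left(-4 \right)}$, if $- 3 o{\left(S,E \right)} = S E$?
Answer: $31 i \sqrt{3} \approx 53.694 i$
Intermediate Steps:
$o{\left(S,E \right)} = - \frac{E S}{3}$ ($o{\left(S,E \right)} = - \frac{S E}{3} = - \frac{E S}{3}$)
$y{\left(s \right)} = \sqrt{1 + s}$ ($y{\left(s \right)} = \sqrt{s + 1} = \sqrt{1 + s}$)
$U = -4$
$- 31 \left(W{\left(3 \right)} + U\right) y{\left(-4 \right)} = - 31 \left(3 - 4\right) \sqrt{1 - 4} = \left(-31\right) \left(-1\right) \sqrt{-3} = 31 i \sqrt{3}$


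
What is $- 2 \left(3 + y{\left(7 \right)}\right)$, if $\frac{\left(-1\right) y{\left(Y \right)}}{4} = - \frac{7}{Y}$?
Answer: $-14$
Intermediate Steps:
$y{\left(Y \right)} = \frac{28}{Y}$ ($y{\left(Y \right)} = - 4 \left(- \frac{7}{Y}\right) = \frac{28}{Y}$)
$- 2 \left(3 + y{\left(7 \right)}\right) = - 2 \left(3 + \frac{28}{7}\right) = - 2 \left(3 + 28 \cdot \frac{1}{7}\right) = - 2 \left(3 + 4\right) = \left(-2\right) 7 = -14$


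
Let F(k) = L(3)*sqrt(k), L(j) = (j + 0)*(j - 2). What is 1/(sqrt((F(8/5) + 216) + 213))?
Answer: sqrt(15)/(3*sqrt(715 + 2*sqrt(10))) ≈ 0.048068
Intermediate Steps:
L(j) = j*(-2 + j)
F(k) = 3*sqrt(k) (F(k) = (3*(-2 + 3))*sqrt(k) = (3*1)*sqrt(k) = 3*sqrt(k))
1/(sqrt((F(8/5) + 216) + 213)) = 1/(sqrt((3*sqrt(8/5) + 216) + 213)) = 1/(sqrt((3*(2*sqrt(10)/5) + 216) + 213)) = 1/(sqrt((6*sqrt(10)/5 + 216) + 213)) = 1/(sqrt((216 + 6*sqrt(10)/5) + 213)) = 1/(sqrt(429 + 6*sqrt(10)/5)) = 1/sqrt(429 + 6*sqrt(10)/5)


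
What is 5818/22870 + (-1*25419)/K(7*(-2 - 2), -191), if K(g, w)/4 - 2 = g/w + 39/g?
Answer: -388609070126/46094485 ≈ -8430.7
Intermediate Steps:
K(g, w) = 8 + 156/g + 4*g/w (K(g, w) = 8 + 4*(g/w + 39/g) = 8 + 4*(39/g + g/w) = 8 + (156/g + 4*g/w) = 8 + 156/g + 4*g/w)
5818/22870 + (-1*25419)/K(7*(-2 - 2), -191) = 5818/22870 + (-1*25419)/(8 + 156/((7*(-2 - 2))) + 4*(7*(-2 - 2))/(-191)) = 5818*(1/22870) - 25419/(8 + 156/((7*(-4))) + 4*(7*(-4))*(-1/191)) = 2909/11435 - 25419/(8 + 156/(-28) + 4*(-28)*(-1/191)) = 2909/11435 - 25419/(8 + 156*(-1/28) + 112/191) = 2909/11435 - 25419/(8 - 39/7 + 112/191) = 2909/11435 - 25419/4031/1337 = 2909/11435 - 25419*1337/4031 = 2909/11435 - 33985203/4031 = -388609070126/46094485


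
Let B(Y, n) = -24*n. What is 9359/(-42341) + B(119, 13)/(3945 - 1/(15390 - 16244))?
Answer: -42812435897/142648141571 ≈ -0.30013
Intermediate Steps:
9359/(-42341) + B(119, 13)/(3945 - 1/(15390 - 16244)) = 9359/(-42341) + (-24*13)/(3945 - 1/(15390 - 16244)) = 9359*(-1/42341) - 312/(3945 - 1/(-854)) = -9359/42341 - 312/(3945 - 1*(-1/854)) = -9359/42341 - 312/(3945 + 1/854) = -9359/42341 - 312/3369031/854 = -9359/42341 - 312*854/3369031 = -9359/42341 - 266448/3369031 = -42812435897/142648141571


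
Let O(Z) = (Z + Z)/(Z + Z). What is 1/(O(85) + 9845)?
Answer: 1/9846 ≈ 0.00010156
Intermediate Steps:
O(Z) = 1 (O(Z) = (2*Z)/((2*Z)) = (2*Z)*(1/(2*Z)) = 1)
1/(O(85) + 9845) = 1/(1 + 9845) = 1/9846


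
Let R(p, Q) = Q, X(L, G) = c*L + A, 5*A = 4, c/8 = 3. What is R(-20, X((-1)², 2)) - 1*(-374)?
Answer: 1994/5 ≈ 398.80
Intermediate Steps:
c = 24 (c = 8*3 = 24)
A = ⅘ (A = (⅕)*4 = ⅘ ≈ 0.80000)
X(L, G) = ⅘ + 24*L (X(L, G) = 24*L + ⅘ = ⅘ + 24*L)
R(-20, X((-1)², 2)) - 1*(-374) = (⅘ + 24*(-1)²) - 1*(-374) = (⅘ + 24*1) + 374 = (⅘ + 24) + 374 = 124/5 + 374 = 1994/5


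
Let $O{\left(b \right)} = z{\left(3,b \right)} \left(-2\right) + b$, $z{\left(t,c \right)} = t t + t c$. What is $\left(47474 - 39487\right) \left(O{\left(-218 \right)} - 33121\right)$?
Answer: $-255975363$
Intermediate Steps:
$z{\left(t,c \right)} = t^{2} + c t$
$O{\left(b \right)} = -18 - 5 b$ ($O{\left(b \right)} = 3 \left(b + 3\right) \left(-2\right) + b = 3 \left(3 + b\right) \left(-2\right) + b = \left(9 + 3 b\right) \left(-2\right) + b = \left(-18 - 6 b\right) + b = -18 - 5 b$)
$\left(47474 - 39487\right) \left(O{\left(-218 \right)} - 33121\right) = \left(47474 - 39487\right) \left(\left(-18 - -1090\right) - 33121\right) = 7987 \left(\left(-18 + 1090\right) - 33121\right) = 7987 \left(1072 - 33121\right) = 7987 \left(-32049\right) = -255975363$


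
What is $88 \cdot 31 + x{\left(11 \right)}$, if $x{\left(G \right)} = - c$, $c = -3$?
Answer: $2731$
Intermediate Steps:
$x{\left(G \right)} = 3$ ($x{\left(G \right)} = \left(-1\right) \left(-3\right) = 3$)
$88 \cdot 31 + x{\left(11 \right)} = 88 \cdot 31 + 3 = 2728 + 3 = 2731$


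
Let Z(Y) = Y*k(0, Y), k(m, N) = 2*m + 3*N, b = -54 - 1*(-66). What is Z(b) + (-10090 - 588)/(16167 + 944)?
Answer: 7381274/17111 ≈ 431.38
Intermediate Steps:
b = 12 (b = -54 + 66 = 12)
Z(Y) = 3*Y**2 (Z(Y) = Y*(2*0 + 3*Y) = Y*(0 + 3*Y) = Y*(3*Y) = 3*Y**2)
Z(b) + (-10090 - 588)/(16167 + 944) = 3*12**2 + (-10090 - 588)/(16167 + 944) = 3*144 - 10678/17111 = 432 - 10678*1/17111 = 432 - 10678/17111 = 7381274/17111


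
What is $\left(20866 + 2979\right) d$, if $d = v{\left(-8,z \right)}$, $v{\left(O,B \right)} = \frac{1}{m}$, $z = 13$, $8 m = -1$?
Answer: $-190760$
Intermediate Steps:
$m = - \frac{1}{8}$ ($m = \frac{1}{8} \left(-1\right) = - \frac{1}{8} \approx -0.125$)
$v{\left(O,B \right)} = -8$ ($v{\left(O,B \right)} = \frac{1}{- \frac{1}{8}} = -8$)
$d = -8$
$\left(20866 + 2979\right) d = \left(20866 + 2979\right) \left(-8\right) = 23845 \left(-8\right) = -190760$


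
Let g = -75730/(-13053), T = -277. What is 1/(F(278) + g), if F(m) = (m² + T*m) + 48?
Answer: 13053/4331008 ≈ 0.0030138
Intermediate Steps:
F(m) = 48 + m² - 277*m (F(m) = (m² - 277*m) + 48 = 48 + m² - 277*m)
g = 75730/13053 (g = -75730*(-1/13053) = 75730/13053 ≈ 5.8017)
1/(F(278) + g) = 1/((48 + 278² - 277*278) + 75730/13053) = 1/((48 + 77284 - 77006) + 75730/13053) = 1/(326 + 75730/13053) = 1/(4331008/13053) = 13053/4331008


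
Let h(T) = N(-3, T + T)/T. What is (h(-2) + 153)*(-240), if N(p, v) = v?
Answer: -37200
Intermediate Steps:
h(T) = 2 (h(T) = (T + T)/T = (2*T)/T = 2)
(h(-2) + 153)*(-240) = (2 + 153)*(-240) = 155*(-240) = -37200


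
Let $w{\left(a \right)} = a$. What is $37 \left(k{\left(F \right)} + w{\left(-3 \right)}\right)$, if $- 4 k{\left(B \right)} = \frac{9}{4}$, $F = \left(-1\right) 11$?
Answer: $- \frac{2109}{16} \approx -131.81$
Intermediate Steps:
$F = -11$
$k{\left(B \right)} = - \frac{9}{16}$ ($k{\left(B \right)} = - \frac{9 \cdot \frac{1}{4}}{4} = \left(- \frac{1}{4}\right) \frac{9}{4} = - \frac{9}{16}$)
$37 \left(k{\left(F \right)} + w{\left(-3 \right)}\right) = 37 \left(- \frac{9}{16} - 3\right) = 37 \left(- \frac{57}{16}\right) = - \frac{2109}{16}$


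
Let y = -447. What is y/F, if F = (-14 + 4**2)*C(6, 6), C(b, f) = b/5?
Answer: -745/4 ≈ -186.25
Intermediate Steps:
C(b, f) = b/5 (C(b, f) = b*(1/5) = b/5)
F = 12/5 (F = (-14 + 4**2)*((1/5)*6) = (-14 + 16)*(6/5) = 2*(6/5) = 12/5 ≈ 2.4000)
y/F = -447/12/5 = -447*5/12 = -745/4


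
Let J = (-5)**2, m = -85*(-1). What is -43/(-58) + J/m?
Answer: 1021/986 ≈ 1.0355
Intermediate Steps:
m = 85
J = 25
-43/(-58) + J/m = -43/(-58) + 25/85 = -43*(-1/58) + 25*(1/85) = 43/58 + 5/17 = 1021/986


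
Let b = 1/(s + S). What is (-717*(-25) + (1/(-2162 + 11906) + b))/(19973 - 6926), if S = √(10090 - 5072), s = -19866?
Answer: 1188457860960073/865038196190448 - √5018/5149036882086 ≈ 1.3739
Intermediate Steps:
S = √5018 ≈ 70.838
b = 1/(-19866 + √5018) ≈ -5.0517e-5
(-717*(-25) + (1/(-2162 + 11906) + b))/(19973 - 6926) = (-717*(-25) + (1/(-2162 + 11906) + (-9933/197326469 - √5018/394652938)))/(19973 - 6926) = (17925 + (1/9744 + (-9933/197326469 - √5018/394652938)))/13047 = (17925 + (1/9744 + (-9933/197326469 - √5018/394652938)))*(1/13047) = (17925 + (3466873/66301693584 - √5018/394652938))*(1/13047) = (1188457860960073/66301693584 - √5018/394652938)*(1/13047) = 1188457860960073/865038196190448 - √5018/5149036882086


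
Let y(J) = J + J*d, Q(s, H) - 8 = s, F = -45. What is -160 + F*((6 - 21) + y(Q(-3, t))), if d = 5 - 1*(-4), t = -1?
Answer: -1735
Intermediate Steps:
Q(s, H) = 8 + s
d = 9 (d = 5 + 4 = 9)
y(J) = 10*J (y(J) = J + J*9 = J + 9*J = 10*J)
-160 + F*((6 - 21) + y(Q(-3, t))) = -160 - 45*((6 - 21) + 10*(8 - 3)) = -160 - 45*(-15 + 10*5) = -160 - 45*(-15 + 50) = -160 - 45*35 = -160 - 1575 = -1735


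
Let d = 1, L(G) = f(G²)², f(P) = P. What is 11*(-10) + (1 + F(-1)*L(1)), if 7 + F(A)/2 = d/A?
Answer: -125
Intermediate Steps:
L(G) = G⁴ (L(G) = (G²)² = G⁴)
F(A) = -14 + 2/A (F(A) = -14 + 2*(1/A) = -14 + 2/A)
11*(-10) + (1 + F(-1)*L(1)) = 11*(-10) + (1 + (-14 + 2/(-1))*1⁴) = -110 + (1 + (-14 + 2*(-1))*1) = -110 + (1 + (-14 - 2)*1) = -110 + (1 - 16*1) = -110 + (1 - 16) = -110 - 15 = -125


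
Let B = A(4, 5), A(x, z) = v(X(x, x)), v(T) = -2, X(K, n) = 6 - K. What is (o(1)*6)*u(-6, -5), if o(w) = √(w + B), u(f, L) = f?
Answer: -36*I ≈ -36.0*I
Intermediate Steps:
A(x, z) = -2
B = -2
o(w) = √(-2 + w) (o(w) = √(w - 2) = √(-2 + w))
(o(1)*6)*u(-6, -5) = (√(-2 + 1)*6)*(-6) = (√(-1)*6)*(-6) = (I*6)*(-6) = (6*I)*(-6) = -36*I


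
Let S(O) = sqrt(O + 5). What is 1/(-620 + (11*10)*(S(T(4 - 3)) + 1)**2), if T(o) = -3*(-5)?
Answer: 169/188810 - 22*sqrt(5)/94405 ≈ 0.00037399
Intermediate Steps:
T(o) = 15
S(O) = sqrt(5 + O)
1/(-620 + (11*10)*(S(T(4 - 3)) + 1)**2) = 1/(-620 + (11*10)*(sqrt(5 + 15) + 1)**2) = 1/(-620 + 110*(sqrt(20) + 1)**2) = 1/(-620 + 110*(2*sqrt(5) + 1)**2) = 1/(-620 + 110*(1 + 2*sqrt(5))**2)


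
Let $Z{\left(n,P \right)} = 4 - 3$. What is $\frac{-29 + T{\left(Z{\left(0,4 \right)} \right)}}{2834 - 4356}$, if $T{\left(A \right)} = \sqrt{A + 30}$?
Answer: $\frac{29}{1522} - \frac{\sqrt{31}}{1522} \approx 0.015396$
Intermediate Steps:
$Z{\left(n,P \right)} = 1$
$T{\left(A \right)} = \sqrt{30 + A}$
$\frac{-29 + T{\left(Z{\left(0,4 \right)} \right)}}{2834 - 4356} = \frac{-29 + \sqrt{30 + 1}}{2834 - 4356} = \frac{-29 + \sqrt{31}}{-1522} = \left(-29 + \sqrt{31}\right) \left(- \frac{1}{1522}\right) = \frac{29}{1522} - \frac{\sqrt{31}}{1522}$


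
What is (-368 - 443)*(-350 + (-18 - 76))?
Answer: 360084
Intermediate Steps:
(-368 - 443)*(-350 + (-18 - 76)) = -811*(-350 - 94) = -811*(-444) = 360084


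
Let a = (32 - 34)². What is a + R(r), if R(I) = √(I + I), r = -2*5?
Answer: 4 + 2*I*√5 ≈ 4.0 + 4.4721*I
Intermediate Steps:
r = -10
R(I) = √2*√I (R(I) = √(2*I) = √2*√I)
a = 4 (a = (-2)² = 4)
a + R(r) = 4 + √2*√(-10) = 4 + √2*(I*√10) = 4 + 2*I*√5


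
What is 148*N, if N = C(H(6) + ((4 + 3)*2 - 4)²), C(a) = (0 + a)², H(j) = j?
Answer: 1662928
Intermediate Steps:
C(a) = a²
N = 11236 (N = (6 + ((4 + 3)*2 - 4)²)² = (6 + (7*2 - 4)²)² = (6 + (14 - 4)²)² = (6 + 10²)² = (6 + 100)² = 106² = 11236)
148*N = 148*11236 = 1662928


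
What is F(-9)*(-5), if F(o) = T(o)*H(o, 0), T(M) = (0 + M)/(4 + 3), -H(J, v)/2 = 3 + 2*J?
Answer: 1350/7 ≈ 192.86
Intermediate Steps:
H(J, v) = -6 - 4*J (H(J, v) = -2*(3 + 2*J) = -6 - 4*J)
T(M) = M/7
F(o) = o*(-6 - 4*o)/7 (F(o) = (o/7)*(-6 - 4*o) = o*(-6 - 4*o)/7)
F(-9)*(-5) = -2/7*(-9)*(3 + 2*(-9))*(-5) = -2/7*(-9)*(3 - 18)*(-5) = -2/7*(-9)*(-15)*(-5) = -270/7*(-5) = 1350/7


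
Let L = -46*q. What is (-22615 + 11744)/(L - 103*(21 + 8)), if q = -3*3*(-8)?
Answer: 10871/6299 ≈ 1.7258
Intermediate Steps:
q = 72 (q = -9*(-8) = 72)
L = -3312 (L = -46*72 = -3312)
(-22615 + 11744)/(L - 103*(21 + 8)) = (-22615 + 11744)/(-3312 - 103*(21 + 8)) = -10871/(-3312 - 103*29) = -10871/(-3312 - 2987) = -10871/(-6299) = -10871*(-1/6299) = 10871/6299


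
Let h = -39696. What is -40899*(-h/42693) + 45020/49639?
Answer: -26862773340332/706412609 ≈ -38027.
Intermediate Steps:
-40899*(-h/42693) + 45020/49639 = -40899/((-42693/(-39696))) + 45020/49639 = -40899/((-42693*(-1/39696))) + 45020*(1/49639) = -40899/14231/13232 + 45020/49639 = -40899*13232/14231 + 45020/49639 = -541175568/14231 + 45020/49639 = -26862773340332/706412609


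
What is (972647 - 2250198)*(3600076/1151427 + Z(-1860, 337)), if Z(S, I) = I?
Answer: -500328543742225/1151427 ≈ -4.3453e+8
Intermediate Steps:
(972647 - 2250198)*(3600076/1151427 + Z(-1860, 337)) = (972647 - 2250198)*(3600076/1151427 + 337) = -1277551*(3600076*(1/1151427) + 337) = -1277551*(3600076/1151427 + 337) = -1277551*391630975/1151427 = -500328543742225/1151427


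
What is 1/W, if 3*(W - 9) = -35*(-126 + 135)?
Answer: -1/96 ≈ -0.010417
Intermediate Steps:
W = -96 (W = 9 + (-35*(-126 + 135))/3 = 9 + (-35*9)/3 = 9 + (⅓)*(-315) = 9 - 105 = -96)
1/W = 1/(-96) = -1/96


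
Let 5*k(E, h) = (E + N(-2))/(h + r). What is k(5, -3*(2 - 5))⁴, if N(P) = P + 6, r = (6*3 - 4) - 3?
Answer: 6561/100000000 ≈ 6.5610e-5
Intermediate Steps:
r = 11 (r = (18 - 4) - 3 = 14 - 3 = 11)
N(P) = 6 + P
k(E, h) = (4 + E)/(5*(11 + h)) (k(E, h) = ((E + (6 - 2))/(h + 11))/5 = ((E + 4)/(11 + h))/5 = ((4 + E)/(11 + h))/5 = (4 + E)/(5*(11 + h)))
k(5, -3*(2 - 5))⁴ = ((4 + 5)/(5*(11 - 3*(2 - 5))))⁴ = ((⅕)*9/(11 - 3*(-3)))⁴ = ((⅕)*9/(11 + 9))⁴ = ((⅕)*9/20)⁴ = ((⅕)*(1/20)*9)⁴ = (9/100)⁴ = 6561/100000000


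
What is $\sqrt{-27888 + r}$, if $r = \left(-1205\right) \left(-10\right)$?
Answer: $i \sqrt{15838} \approx 125.85 i$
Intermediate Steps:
$r = 12050$
$\sqrt{-27888 + r} = \sqrt{-27888 + 12050} = \sqrt{-15838} = i \sqrt{15838}$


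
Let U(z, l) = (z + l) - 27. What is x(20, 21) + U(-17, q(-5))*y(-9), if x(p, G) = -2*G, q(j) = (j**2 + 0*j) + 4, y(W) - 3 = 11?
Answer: -252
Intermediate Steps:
y(W) = 14 (y(W) = 3 + 11 = 14)
q(j) = 4 + j**2 (q(j) = (j**2 + 0) + 4 = j**2 + 4 = 4 + j**2)
U(z, l) = -27 + l + z (U(z, l) = (l + z) - 27 = -27 + l + z)
x(20, 21) + U(-17, q(-5))*y(-9) = -2*21 + (-27 + (4 + (-5)**2) - 17)*14 = -42 + (-27 + (4 + 25) - 17)*14 = -42 + (-27 + 29 - 17)*14 = -42 - 15*14 = -42 - 210 = -252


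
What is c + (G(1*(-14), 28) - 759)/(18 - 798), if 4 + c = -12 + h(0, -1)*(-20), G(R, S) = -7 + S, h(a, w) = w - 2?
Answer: 5843/130 ≈ 44.946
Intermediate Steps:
h(a, w) = -2 + w
c = 44 (c = -4 + (-12 + (-2 - 1)*(-20)) = -4 + (-12 - 3*(-20)) = -4 + (-12 + 60) = -4 + 48 = 44)
c + (G(1*(-14), 28) - 759)/(18 - 798) = 44 + ((-7 + 28) - 759)/(18 - 798) = 44 + (21 - 759)/(-780) = 44 - 738*(-1/780) = 44 + 123/130 = 5843/130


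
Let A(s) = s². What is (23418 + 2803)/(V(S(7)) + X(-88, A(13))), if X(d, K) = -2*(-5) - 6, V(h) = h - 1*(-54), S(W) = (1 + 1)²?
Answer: 26221/62 ≈ 422.92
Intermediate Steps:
S(W) = 4 (S(W) = 2² = 4)
V(h) = 54 + h (V(h) = h + 54 = 54 + h)
X(d, K) = 4 (X(d, K) = 10 - 6 = 4)
(23418 + 2803)/(V(S(7)) + X(-88, A(13))) = (23418 + 2803)/((54 + 4) + 4) = 26221/(58 + 4) = 26221/62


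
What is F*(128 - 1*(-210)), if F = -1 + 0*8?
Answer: -338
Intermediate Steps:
F = -1 (F = -1 + 0 = -1)
F*(128 - 1*(-210)) = -(128 - 1*(-210)) = -(128 + 210) = -1*338 = -338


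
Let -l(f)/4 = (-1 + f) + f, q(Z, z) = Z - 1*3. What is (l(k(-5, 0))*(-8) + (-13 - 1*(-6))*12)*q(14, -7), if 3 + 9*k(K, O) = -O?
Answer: -4532/3 ≈ -1510.7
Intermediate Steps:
q(Z, z) = -3 + Z (q(Z, z) = Z - 3 = -3 + Z)
k(K, O) = -⅓ - O/9 (k(K, O) = -⅓ + (-O)/9 = -⅓ - O/9)
l(f) = 4 - 8*f (l(f) = -4*((-1 + f) + f) = -4*(-1 + 2*f) = 4 - 8*f)
(l(k(-5, 0))*(-8) + (-13 - 1*(-6))*12)*q(14, -7) = ((4 - 8*(-⅓ - ⅑*0))*(-8) + (-13 - 1*(-6))*12)*(-3 + 14) = ((4 - 8*(-⅓ + 0))*(-8) + (-13 + 6)*12)*11 = ((4 - 8*(-⅓))*(-8) - 7*12)*11 = ((4 + 8/3)*(-8) - 84)*11 = ((20/3)*(-8) - 84)*11 = (-160/3 - 84)*11 = -412/3*11 = -4532/3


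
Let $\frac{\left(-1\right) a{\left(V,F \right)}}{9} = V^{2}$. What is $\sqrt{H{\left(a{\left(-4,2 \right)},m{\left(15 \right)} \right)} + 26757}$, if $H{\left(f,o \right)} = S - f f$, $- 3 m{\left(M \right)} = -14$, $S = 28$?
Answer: $\sqrt{6049} \approx 77.775$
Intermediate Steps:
$m{\left(M \right)} = \frac{14}{3}$ ($m{\left(M \right)} = \left(- \frac{1}{3}\right) \left(-14\right) = \frac{14}{3}$)
$a{\left(V,F \right)} = - 9 V^{2}$
$H{\left(f,o \right)} = 28 - f^{2}$ ($H{\left(f,o \right)} = 28 - f f = 28 - f^{2}$)
$\sqrt{H{\left(a{\left(-4,2 \right)},m{\left(15 \right)} \right)} + 26757} = \sqrt{\left(28 - \left(- 9 \left(-4\right)^{2}\right)^{2}\right) + 26757} = \sqrt{\left(28 - \left(\left(-9\right) 16\right)^{2}\right) + 26757} = \sqrt{\left(28 - \left(-144\right)^{2}\right) + 26757} = \sqrt{\left(28 - 20736\right) + 26757} = \sqrt{-20708 + 26757} = \sqrt{6049}$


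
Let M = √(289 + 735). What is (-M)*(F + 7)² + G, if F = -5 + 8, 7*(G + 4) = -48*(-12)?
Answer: -21852/7 ≈ -3121.7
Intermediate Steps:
G = 548/7 (G = -4 + (-48*(-12))/7 = -4 + (⅐)*576 = -4 + 576/7 = 548/7 ≈ 78.286)
F = 3
M = 32 (M = √1024 = 32)
(-M)*(F + 7)² + G = (-1*32)*(3 + 7)² + 548/7 = -32*10² + 548/7 = -32*100 + 548/7 = -3200 + 548/7 = -21852/7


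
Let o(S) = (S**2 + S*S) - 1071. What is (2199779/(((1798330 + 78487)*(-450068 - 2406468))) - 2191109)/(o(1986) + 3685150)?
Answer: -11746963329365916187/62042277434452168552 ≈ -0.18934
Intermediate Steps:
o(S) = -1071 + 2*S**2 (o(S) = (S**2 + S**2) - 1071 = 2*S**2 - 1071 = -1071 + 2*S**2)
(2199779/(((1798330 + 78487)*(-450068 - 2406468))) - 2191109)/(o(1986) + 3685150) = (2199779/(((1798330 + 78487)*(-450068 - 2406468))) - 2191109)/((-1071 + 2*1986**2) + 3685150) = (2199779/((1876817*(-2856536))) - 2191109)/((-1071 + 2*3944196) + 3685150) = (2199779/(-5361195325912) - 2191109)/((-1071 + 7888392) + 3685150) = (2199779*(-1/5361195325912) - 2191109)/(7887321 + 3685150) = (-2199779/5361195325912 - 2191109)/11572471 = -11746963329365916187/5361195325912*1/11572471 = -11746963329365916187/62042277434452168552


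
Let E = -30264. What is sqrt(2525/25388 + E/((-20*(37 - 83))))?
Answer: I*sqrt(69890176689245)/1459810 ≈ 5.7268*I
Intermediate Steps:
sqrt(2525/25388 + E/((-20*(37 - 83)))) = sqrt(2525/25388 - 30264*(-1/(20*(37 - 83)))) = sqrt(2525*(1/25388) - 30264/((-20*(-46)))) = sqrt(2525/25388 - 30264/920) = sqrt(2525/25388 - 30264*1/920) = sqrt(2525/25388 - 3783/115) = sqrt(-95752429/2919620) = I*sqrt(69890176689245)/1459810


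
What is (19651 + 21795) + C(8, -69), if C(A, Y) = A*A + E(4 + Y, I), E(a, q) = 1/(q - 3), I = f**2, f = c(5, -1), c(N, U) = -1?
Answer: 83019/2 ≈ 41510.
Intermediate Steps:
f = -1
I = 1 (I = (-1)**2 = 1)
E(a, q) = 1/(-3 + q)
C(A, Y) = -1/2 + A**2 (C(A, Y) = A*A + 1/(-3 + 1) = A**2 + 1/(-2) = A**2 - 1/2 = -1/2 + A**2)
(19651 + 21795) + C(8, -69) = (19651 + 21795) + (-1/2 + 8**2) = 41446 + (-1/2 + 64) = 41446 + 127/2 = 83019/2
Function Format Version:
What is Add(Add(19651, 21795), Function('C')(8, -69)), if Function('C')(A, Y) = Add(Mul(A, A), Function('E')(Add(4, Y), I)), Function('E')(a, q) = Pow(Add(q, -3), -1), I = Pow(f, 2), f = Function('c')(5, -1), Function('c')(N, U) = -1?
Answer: Rational(83019, 2) ≈ 41510.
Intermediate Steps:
f = -1
I = 1 (I = Pow(-1, 2) = 1)
Function('E')(a, q) = Pow(Add(-3, q), -1)
Function('C')(A, Y) = Add(Rational(-1, 2), Pow(A, 2)) (Function('C')(A, Y) = Add(Mul(A, A), Pow(Add(-3, 1), -1)) = Add(Pow(A, 2), Pow(-2, -1)) = Add(Pow(A, 2), Rational(-1, 2)) = Add(Rational(-1, 2), Pow(A, 2)))
Add(Add(19651, 21795), Function('C')(8, -69)) = Add(Add(19651, 21795), Add(Rational(-1, 2), Pow(8, 2))) = Add(41446, Add(Rational(-1, 2), 64)) = Add(41446, Rational(127, 2)) = Rational(83019, 2)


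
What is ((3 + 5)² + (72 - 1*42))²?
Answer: 8836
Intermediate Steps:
((3 + 5)² + (72 - 1*42))² = (8² + (72 - 42))² = (64 + 30)² = 94² = 8836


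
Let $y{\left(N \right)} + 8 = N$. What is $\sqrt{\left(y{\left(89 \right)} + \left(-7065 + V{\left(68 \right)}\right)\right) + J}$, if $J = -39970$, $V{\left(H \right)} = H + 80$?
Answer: $i \sqrt{46806} \approx 216.35 i$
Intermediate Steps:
$V{\left(H \right)} = 80 + H$
$y{\left(N \right)} = -8 + N$
$\sqrt{\left(y{\left(89 \right)} + \left(-7065 + V{\left(68 \right)}\right)\right) + J} = \sqrt{\left(\left(-8 + 89\right) + \left(-7065 + \left(80 + 68\right)\right)\right) - 39970} = \sqrt{\left(81 + \left(-7065 + 148\right)\right) - 39970} = \sqrt{\left(81 - 6917\right) - 39970} = \sqrt{-6836 - 39970} = \sqrt{-46806} = i \sqrt{46806}$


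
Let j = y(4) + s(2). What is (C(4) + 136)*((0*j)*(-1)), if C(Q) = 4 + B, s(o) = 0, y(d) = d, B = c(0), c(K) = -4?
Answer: 0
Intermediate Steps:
B = -4
C(Q) = 0 (C(Q) = 4 - 4 = 0)
j = 4 (j = 4 + 0 = 4)
(C(4) + 136)*((0*j)*(-1)) = (0 + 136)*((0*4)*(-1)) = 136*(0*(-1)) = 136*0 = 0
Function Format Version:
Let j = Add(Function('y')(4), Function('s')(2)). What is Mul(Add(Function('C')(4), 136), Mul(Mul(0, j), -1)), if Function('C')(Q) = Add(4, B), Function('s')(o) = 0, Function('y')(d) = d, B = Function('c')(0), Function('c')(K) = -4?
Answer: 0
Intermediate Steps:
B = -4
Function('C')(Q) = 0 (Function('C')(Q) = Add(4, -4) = 0)
j = 4 (j = Add(4, 0) = 4)
Mul(Add(Function('C')(4), 136), Mul(Mul(0, j), -1)) = Mul(Add(0, 136), Mul(Mul(0, 4), -1)) = Mul(136, Mul(0, -1)) = Mul(136, 0) = 0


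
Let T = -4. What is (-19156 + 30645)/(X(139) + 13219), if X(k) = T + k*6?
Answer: 11489/14049 ≈ 0.81778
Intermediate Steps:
X(k) = -4 + 6*k (X(k) = -4 + k*6 = -4 + 6*k)
(-19156 + 30645)/(X(139) + 13219) = (-19156 + 30645)/((-4 + 6*139) + 13219) = 11489/((-4 + 834) + 13219) = 11489/(830 + 13219) = 11489/14049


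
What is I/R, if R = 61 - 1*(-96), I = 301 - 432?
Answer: -131/157 ≈ -0.83439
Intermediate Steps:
I = -131
R = 157 (R = 61 + 96 = 157)
I/R = -131/157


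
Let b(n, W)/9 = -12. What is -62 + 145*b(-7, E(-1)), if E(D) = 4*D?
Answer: -15722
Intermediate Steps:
b(n, W) = -108 (b(n, W) = 9*(-12) = -108)
-62 + 145*b(-7, E(-1)) = -62 + 145*(-108) = -62 - 15660 = -15722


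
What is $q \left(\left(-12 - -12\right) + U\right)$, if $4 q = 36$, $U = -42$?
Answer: $-378$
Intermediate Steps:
$q = 9$ ($q = \frac{1}{4} \cdot 36 = 9$)
$q \left(\left(-12 - -12\right) + U\right) = 9 \left(\left(-12 - -12\right) - 42\right) = 9 \left(\left(-12 + 12\right) - 42\right) = 9 \left(0 - 42\right) = 9 \left(-42\right) = -378$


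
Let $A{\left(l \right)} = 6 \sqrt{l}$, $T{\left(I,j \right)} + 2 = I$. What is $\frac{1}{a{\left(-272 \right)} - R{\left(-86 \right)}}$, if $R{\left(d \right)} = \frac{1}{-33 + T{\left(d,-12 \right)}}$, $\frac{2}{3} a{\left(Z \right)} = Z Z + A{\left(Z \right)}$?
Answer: $\frac{1624799737}{180314111611921} - \frac{527076 i \sqrt{17}}{180314111611921} \approx 9.0109 \cdot 10^{-6} - 1.2052 \cdot 10^{-8} i$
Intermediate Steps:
$T{\left(I,j \right)} = -2 + I$
$a{\left(Z \right)} = 9 \sqrt{Z} + \frac{3 Z^{2}}{2}$ ($a{\left(Z \right)} = \frac{3 \left(Z Z + 6 \sqrt{Z}\right)}{2} = \frac{3 \left(Z^{2} + 6 \sqrt{Z}\right)}{2} = 9 \sqrt{Z} + \frac{3 Z^{2}}{2}$)
$R{\left(d \right)} = \frac{1}{-35 + d}$ ($R{\left(d \right)} = \frac{1}{-33 + \left(-2 + d\right)} = \frac{1}{-35 + d}$)
$\frac{1}{a{\left(-272 \right)} - R{\left(-86 \right)}} = \frac{1}{\left(9 \sqrt{-272} + \frac{3 \left(-272\right)^{2}}{2}\right) - \frac{1}{-35 - 86}} = \frac{1}{\left(9 \cdot 4 i \sqrt{17} + \frac{3}{2} \cdot 73984\right) - \frac{1}{-121}} = \frac{1}{\left(36 i \sqrt{17} + 110976\right) - - \frac{1}{121}} = \frac{1}{\left(110976 + 36 i \sqrt{17}\right) + \frac{1}{121}} = \frac{1}{\frac{13428097}{121} + 36 i \sqrt{17}}$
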